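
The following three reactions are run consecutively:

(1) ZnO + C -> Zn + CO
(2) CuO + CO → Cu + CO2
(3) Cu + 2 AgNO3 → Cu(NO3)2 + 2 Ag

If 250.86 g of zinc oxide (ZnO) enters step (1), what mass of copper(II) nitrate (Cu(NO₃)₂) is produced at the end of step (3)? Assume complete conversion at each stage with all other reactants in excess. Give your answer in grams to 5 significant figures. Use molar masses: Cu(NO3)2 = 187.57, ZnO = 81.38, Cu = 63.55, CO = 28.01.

n(ZnO) = 250.86 / 81.38 = 3.08258 mol.
Reaction (1): ZnO→CO ratio 1:1 ⇒ n(CO) = 3.08258 mol.
Reaction (2): CO→Cu ratio 1:1 ⇒ n(Cu) = 3.08258 mol.
Reaction (3): Cu→Cu(NO3)2 ratio 1:1 ⇒ n(Cu(NO3)2) = 3.08258 mol.
Mass of Cu(NO3)2 = 3.08258 × 187.57 = 578.199 g.

578.20 g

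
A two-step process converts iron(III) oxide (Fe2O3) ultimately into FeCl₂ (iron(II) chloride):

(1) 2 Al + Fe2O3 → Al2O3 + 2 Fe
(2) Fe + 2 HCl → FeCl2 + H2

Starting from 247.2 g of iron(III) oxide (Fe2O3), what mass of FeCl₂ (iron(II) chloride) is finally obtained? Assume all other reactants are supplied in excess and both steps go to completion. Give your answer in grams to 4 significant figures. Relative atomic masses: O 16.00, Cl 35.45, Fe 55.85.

M(Fe2O3) = 2(55.85) + 3(16.00) = 159.70 g/mol.
M(FeCl2) = 55.85 + 2(35.45) = 126.75 g/mol.
n(Fe2O3) = 247.20 / 159.70 = 1.5479 mol.
Step 1 gives a 1:2 ratio of Fe2O3 to Fe, so n(Fe) = 3.0958 mol.
In step 2 the Fe:FeCl2 ratio is 1:1, so n(FeCl2) = 3.0958 mol.
Mass of FeCl2 = 3.0958 × 126.75 = 392.39 g.

392.4 g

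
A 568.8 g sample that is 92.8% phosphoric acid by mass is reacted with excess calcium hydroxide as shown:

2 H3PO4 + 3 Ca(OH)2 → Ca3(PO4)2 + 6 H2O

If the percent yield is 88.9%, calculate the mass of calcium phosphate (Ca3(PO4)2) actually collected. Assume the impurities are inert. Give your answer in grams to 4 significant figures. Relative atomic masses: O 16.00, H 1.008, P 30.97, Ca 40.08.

742.7 g

Pure H3PO4 available = 568.8 g × 0.928 = 527.85 g.
M(H3PO4) = 3(1.008) + 30.97 + 4(16.00) = 97.994 g/mol.
M(Ca3(PO4)2) = 3(40.08) + 2(30.97) + 8(16.00) = 310.18 g/mol.
n(H3PO4) = 527.85 g / 97.994 g/mol = 5.3865 mol.
From the equation the H3PO4:Ca3(PO4)2 mole ratio is 2:1, so n(Ca3(PO4)2) = 5.3865 × 1/2 = 2.6933 mol.
Mass of Ca3(PO4)2 = 2.6933 mol × 310.18 g/mol = 835.40 g.
Actual mass collected = 835.40 g × 0.889 = 742.67 g.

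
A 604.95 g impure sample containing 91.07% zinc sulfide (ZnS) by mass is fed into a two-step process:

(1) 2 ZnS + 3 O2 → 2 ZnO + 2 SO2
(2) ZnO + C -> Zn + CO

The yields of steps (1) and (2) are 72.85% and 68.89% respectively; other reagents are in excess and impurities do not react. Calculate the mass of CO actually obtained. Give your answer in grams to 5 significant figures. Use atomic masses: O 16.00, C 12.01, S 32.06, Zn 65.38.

79.480 g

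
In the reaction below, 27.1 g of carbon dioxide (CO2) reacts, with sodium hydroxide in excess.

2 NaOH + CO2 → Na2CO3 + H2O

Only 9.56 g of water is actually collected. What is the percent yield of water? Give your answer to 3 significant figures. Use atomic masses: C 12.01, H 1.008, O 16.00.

86.2 %

M(CO2) = 12.01 + 2(16.00) = 44.01 g/mol.
M(H2O) = 2(1.008) + 16.00 = 18.016 g/mol.
n(CO2) = 27.10 g / 44.01 g/mol = 0.6158 mol.
From the equation the CO2:H2O mole ratio is 1:1, so n(H2O) = 0.6158 × 1/1 = 0.6158 mol.
Mass of H2O = 0.6158 mol × 18.016 g/mol = 11.09 g.
This is the theoretical yield. Percent yield = 9.56 g / 11.09 g × 100% = 86.18%.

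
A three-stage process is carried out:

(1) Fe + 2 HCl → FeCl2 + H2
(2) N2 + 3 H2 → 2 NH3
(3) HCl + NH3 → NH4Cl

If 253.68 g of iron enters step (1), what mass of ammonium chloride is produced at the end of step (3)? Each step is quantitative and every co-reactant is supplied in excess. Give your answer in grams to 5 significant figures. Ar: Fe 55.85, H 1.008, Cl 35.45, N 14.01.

M(Fe) = 55.85 g/mol.
M(NH4Cl) = 14.01 + 4(1.008) + 35.45 = 53.492 g/mol.
n(Fe) = 253.68 / 55.85 = 4.54217 mol.
Reaction (1): Fe→H2 ratio 1:1 ⇒ n(H2) = 4.54217 mol.
Reaction (2): H2→NH3 ratio 3:2 ⇒ n(NH3) = 3.02811 mol.
Reaction (3): NH3→NH4Cl ratio 1:1 ⇒ n(NH4Cl) = 3.02811 mol.
Mass of NH4Cl = 3.02811 × 53.492 = 161.980 g.

161.98 g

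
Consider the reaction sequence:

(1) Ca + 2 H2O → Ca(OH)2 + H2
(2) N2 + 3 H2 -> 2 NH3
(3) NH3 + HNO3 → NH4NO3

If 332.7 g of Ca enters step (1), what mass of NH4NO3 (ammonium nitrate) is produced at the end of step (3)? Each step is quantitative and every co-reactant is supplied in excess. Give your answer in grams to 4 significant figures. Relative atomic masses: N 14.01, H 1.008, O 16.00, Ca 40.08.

M(Ca) = 40.08 g/mol.
M(NH4NO3) = 2(14.01) + 4(1.008) + 3(16.00) = 80.052 g/mol.
n(Ca) = 332.7 / 40.08 = 8.3009 mol.
Reaction (1): Ca→H2 ratio 1:1 ⇒ n(H2) = 8.3009 mol.
Reaction (2): H2→NH3 ratio 3:2 ⇒ n(NH3) = 5.5339 mol.
Reaction (3): NH3→NH4NO3 ratio 1:1 ⇒ n(NH4NO3) = 5.5339 mol.
Mass of NH4NO3 = 5.5339 × 80.052 = 443.00 g.

443.0 g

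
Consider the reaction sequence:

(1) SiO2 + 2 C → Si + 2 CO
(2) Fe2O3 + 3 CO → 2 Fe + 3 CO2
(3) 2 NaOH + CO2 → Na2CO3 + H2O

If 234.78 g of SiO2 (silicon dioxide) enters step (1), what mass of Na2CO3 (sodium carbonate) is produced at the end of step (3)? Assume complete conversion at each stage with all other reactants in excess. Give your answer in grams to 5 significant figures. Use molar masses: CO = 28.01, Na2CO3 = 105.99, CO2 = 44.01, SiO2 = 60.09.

828.24 g

n(SiO2) = 234.78 / 60.09 = 3.90714 mol.
Reaction (1): SiO2→CO ratio 1:2 ⇒ n(CO) = 7.81428 mol.
Reaction (2): CO→CO2 ratio 3:3 ⇒ n(CO2) = 7.81428 mol.
Reaction (3): CO2→Na2CO3 ratio 1:1 ⇒ n(Na2CO3) = 7.81428 mol.
Mass of Na2CO3 = 7.81428 × 105.99 = 828.235 g.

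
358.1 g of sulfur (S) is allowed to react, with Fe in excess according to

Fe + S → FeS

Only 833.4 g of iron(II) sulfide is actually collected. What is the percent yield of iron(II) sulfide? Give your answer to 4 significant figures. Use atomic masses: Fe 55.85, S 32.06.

84.87 %

M(S) = 32.06 g/mol.
M(FeS) = 55.85 + 32.06 = 87.91 g/mol.
n(S) = 358.10 g / 32.06 g/mol = 11.170 mol.
From the equation the S:FeS mole ratio is 1:1, so n(FeS) = 11.170 × 1/1 = 11.170 mol.
Mass of FeS = 11.170 mol × 87.91 g/mol = 981.93 g.
This is the theoretical yield. Percent yield = 833.4 g / 981.93 g × 100% = 84.874%.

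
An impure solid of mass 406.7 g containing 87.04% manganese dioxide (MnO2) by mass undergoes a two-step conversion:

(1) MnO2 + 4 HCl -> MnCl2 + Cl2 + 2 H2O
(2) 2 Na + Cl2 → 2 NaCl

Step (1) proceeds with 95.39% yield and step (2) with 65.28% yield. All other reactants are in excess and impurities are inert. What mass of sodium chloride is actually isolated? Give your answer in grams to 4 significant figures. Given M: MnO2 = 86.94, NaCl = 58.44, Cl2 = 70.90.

296.3 g

Pure MnO2 = 406.7 × 0.8704 = 353.99 g.
n(MnO2) = 353.99 / 86.94 = 4.0717 mol.
Step 1 (MnO2:Cl2 = 1:1): theoretical n(Cl2) = 4.0717 mol; at 95.39% yield, n(Cl2) = 3.8840 mol.
Step 2 (Cl2:NaCl = 1:2): theoretical n(NaCl) = 7.7679 mol, so theoretical mass = 7.7679 × 58.44 = 453.96 g.
At 65.28% yield, actual mass of NaCl = 453.96 × 0.6528 = 296.34 g.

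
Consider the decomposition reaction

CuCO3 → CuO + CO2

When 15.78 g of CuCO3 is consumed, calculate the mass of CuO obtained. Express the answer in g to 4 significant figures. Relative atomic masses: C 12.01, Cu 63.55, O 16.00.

10.16 g

M(CuCO3) = 63.55 + 12.01 + 3(16.00) = 123.56 g/mol.
M(CuO) = 63.55 + 16.00 = 79.55 g/mol.
n(CuCO3) = 15.780 g / 123.56 g/mol = 0.12771 mol.
From the equation the CuCO3:CuO mole ratio is 1:1, so n(CuO) = 0.12771 × 1/1 = 0.12771 mol.
Mass of CuO = 0.12771 mol × 79.55 g/mol = 10.159 g.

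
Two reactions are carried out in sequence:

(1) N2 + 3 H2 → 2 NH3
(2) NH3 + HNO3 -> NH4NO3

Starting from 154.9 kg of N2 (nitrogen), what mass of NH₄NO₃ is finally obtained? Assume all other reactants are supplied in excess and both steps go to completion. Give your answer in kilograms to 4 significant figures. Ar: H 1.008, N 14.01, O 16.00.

885.1 kg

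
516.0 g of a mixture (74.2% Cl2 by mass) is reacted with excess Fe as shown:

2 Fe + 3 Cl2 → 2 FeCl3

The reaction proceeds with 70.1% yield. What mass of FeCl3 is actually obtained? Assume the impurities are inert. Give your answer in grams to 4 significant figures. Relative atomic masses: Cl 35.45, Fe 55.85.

409.3 g

Pure Cl2 available = 516.0 g × 0.742 = 382.87 g.
M(Cl2) = 2(35.45) = 70.90 g/mol.
M(FeCl3) = 55.85 + 3(35.45) = 162.20 g/mol.
n(Cl2) = 382.87 g / 70.90 g/mol = 5.4002 mol.
From the equation the Cl2:FeCl3 mole ratio is 3:2, so n(FeCl3) = 5.4002 × 2/3 = 3.6001 mol.
Mass of FeCl3 = 3.6001 mol × 162.20 g/mol = 583.94 g.
Actual mass collected = 583.94 g × 0.701 = 409.34 g.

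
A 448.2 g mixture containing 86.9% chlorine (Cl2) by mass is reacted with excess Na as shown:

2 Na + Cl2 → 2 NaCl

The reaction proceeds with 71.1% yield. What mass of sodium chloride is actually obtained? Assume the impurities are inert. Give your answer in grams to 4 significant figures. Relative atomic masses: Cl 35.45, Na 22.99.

456.5 g

Pure Cl2 available = 448.2 g × 0.869 = 389.49 g.
M(Cl2) = 2(35.45) = 70.90 g/mol.
M(NaCl) = 22.99 + 35.45 = 58.44 g/mol.
n(Cl2) = 389.49 g / 70.90 g/mol = 5.4935 mol.
From the equation the Cl2:NaCl mole ratio is 1:2, so n(NaCl) = 5.4935 × 2/1 = 10.987 mol.
Mass of NaCl = 10.987 mol × 58.44 g/mol = 642.07 g.
Actual mass collected = 642.07 g × 0.711 = 456.52 g.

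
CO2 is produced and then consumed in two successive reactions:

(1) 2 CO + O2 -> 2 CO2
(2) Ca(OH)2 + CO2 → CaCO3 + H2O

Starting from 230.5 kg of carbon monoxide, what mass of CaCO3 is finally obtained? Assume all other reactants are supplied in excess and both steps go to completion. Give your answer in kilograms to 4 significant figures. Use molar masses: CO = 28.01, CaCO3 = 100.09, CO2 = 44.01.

823.7 kg

230.5 kg = 230500 g.
n(CO) = 230500 / 28.01 = 8229.2 mol.
Step 1 gives a 2:2 ratio of CO to CO2, so n(CO2) = 8229.2 mol.
In step 2 the CO2:CaCO3 ratio is 1:1, so n(CaCO3) = 8229.2 mol.
Mass of CaCO3 = 8229.2 × 100.09 = 823660 g = 823.7 kg.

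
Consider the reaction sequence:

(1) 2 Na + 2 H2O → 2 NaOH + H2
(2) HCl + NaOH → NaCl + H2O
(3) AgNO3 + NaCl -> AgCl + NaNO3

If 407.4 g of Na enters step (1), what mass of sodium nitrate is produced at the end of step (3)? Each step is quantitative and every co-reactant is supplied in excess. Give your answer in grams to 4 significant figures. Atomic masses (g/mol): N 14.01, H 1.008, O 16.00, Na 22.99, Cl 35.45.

1506 g

M(Na) = 22.99 g/mol.
M(NaNO3) = 22.99 + 14.01 + 3(16.00) = 85.00 g/mol.
n(Na) = 407.4 / 22.99 = 17.721 mol.
Reaction (1): Na→NaOH ratio 2:2 ⇒ n(NaOH) = 17.721 mol.
Reaction (2): NaOH→NaCl ratio 1:1 ⇒ n(NaCl) = 17.721 mol.
Reaction (3): NaCl→NaNO3 ratio 1:1 ⇒ n(NaNO3) = 17.721 mol.
Mass of NaNO3 = 17.721 × 85.00 = 1506.3 g.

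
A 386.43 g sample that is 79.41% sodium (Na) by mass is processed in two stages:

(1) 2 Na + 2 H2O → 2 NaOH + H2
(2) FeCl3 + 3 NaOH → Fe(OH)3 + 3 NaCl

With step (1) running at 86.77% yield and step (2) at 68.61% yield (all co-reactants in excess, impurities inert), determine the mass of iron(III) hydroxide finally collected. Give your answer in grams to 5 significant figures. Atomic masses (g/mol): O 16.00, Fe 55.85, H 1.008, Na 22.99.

283.08 g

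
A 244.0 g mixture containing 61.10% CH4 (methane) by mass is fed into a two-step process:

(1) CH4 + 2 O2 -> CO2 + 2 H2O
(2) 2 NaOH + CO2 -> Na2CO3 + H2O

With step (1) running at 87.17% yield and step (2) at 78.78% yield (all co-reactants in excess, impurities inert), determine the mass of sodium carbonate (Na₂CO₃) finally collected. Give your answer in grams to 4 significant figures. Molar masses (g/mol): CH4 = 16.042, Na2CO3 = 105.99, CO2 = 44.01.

Pure CH4 = 244.0 × 0.6110 = 149.08 g.
n(CH4) = 149.08 / 16.042 = 9.2934 mol.
Step 1 (CH4:CO2 = 1:1): theoretical n(CO2) = 9.2934 mol; at 87.17% yield, n(CO2) = 8.1010 mol.
Step 2 (CO2:Na2CO3 = 1:1): theoretical n(Na2CO3) = 8.1010 mol, so theoretical mass = 8.1010 × 105.99 = 858.63 g.
At 78.78% yield, actual mass of Na2CO3 = 858.63 × 0.7878 = 676.43 g.

676.4 g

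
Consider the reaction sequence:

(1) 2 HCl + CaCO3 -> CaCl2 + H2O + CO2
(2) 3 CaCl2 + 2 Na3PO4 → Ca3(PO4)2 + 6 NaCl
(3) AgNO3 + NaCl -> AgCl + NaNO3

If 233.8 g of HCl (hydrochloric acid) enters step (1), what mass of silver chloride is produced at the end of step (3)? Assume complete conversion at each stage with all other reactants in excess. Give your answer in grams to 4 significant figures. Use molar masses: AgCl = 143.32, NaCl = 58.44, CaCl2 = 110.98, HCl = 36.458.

919.1 g

n(HCl) = 233.8 / 36.458 = 6.4129 mol.
Reaction (1): HCl→CaCl2 ratio 2:1 ⇒ n(CaCl2) = 3.2064 mol.
Reaction (2): CaCl2→NaCl ratio 3:6 ⇒ n(NaCl) = 6.4129 mol.
Reaction (3): NaCl→AgCl ratio 1:1 ⇒ n(AgCl) = 6.4129 mol.
Mass of AgCl = 6.4129 × 143.32 = 919.09 g.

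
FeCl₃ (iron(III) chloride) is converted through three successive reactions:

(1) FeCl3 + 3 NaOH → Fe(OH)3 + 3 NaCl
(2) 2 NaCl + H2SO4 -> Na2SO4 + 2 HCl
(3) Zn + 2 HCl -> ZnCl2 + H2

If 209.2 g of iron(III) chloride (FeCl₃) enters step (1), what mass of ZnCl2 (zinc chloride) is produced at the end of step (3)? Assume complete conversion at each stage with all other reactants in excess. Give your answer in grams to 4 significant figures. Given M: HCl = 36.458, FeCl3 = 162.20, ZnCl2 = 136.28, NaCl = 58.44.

263.7 g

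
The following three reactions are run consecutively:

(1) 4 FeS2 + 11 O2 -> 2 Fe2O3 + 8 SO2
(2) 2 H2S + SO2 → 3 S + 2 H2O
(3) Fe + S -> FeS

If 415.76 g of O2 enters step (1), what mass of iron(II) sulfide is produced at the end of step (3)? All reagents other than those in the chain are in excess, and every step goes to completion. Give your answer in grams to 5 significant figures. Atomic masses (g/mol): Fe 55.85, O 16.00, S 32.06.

2492.0 g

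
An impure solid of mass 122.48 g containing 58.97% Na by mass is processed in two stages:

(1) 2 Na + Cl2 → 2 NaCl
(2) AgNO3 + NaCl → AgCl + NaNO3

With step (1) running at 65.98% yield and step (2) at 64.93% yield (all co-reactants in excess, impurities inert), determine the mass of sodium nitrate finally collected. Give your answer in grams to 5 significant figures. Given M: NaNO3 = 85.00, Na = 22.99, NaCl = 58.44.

Pure Na = 122.48 × 0.5897 = 72.2265 g.
n(Na) = 72.2265 / 22.99 = 3.14165 mol.
Step 1 (Na:NaCl = 2:2): theoretical n(NaCl) = 3.14165 mol; at 65.98% yield, n(NaCl) = 2.07286 mol.
Step 2 (NaCl:NaNO3 = 1:1): theoretical n(NaNO3) = 2.07286 mol, so theoretical mass = 2.07286 × 85.00 = 176.193 g.
At 64.93% yield, actual mass of NaNO3 = 176.193 × 0.6493 = 114.402 g.

114.40 g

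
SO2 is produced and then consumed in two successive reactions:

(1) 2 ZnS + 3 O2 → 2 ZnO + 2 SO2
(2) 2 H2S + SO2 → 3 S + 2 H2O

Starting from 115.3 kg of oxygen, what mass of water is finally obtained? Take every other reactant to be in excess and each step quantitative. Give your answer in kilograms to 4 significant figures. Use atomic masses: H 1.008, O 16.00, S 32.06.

86.55 kg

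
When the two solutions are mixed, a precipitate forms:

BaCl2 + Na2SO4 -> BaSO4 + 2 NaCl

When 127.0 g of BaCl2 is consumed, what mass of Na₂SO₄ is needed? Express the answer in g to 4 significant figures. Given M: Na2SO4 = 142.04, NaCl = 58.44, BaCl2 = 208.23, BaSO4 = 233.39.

n(BaCl2) = 127.00 g / 208.23 g/mol = 0.60990 mol.
From the equation the BaCl2:Na2SO4 mole ratio is 1:1, so n(Na2SO4) = 0.60990 × 1/1 = 0.60990 mol.
Mass of Na2SO4 = 0.60990 mol × 142.04 g/mol = 86.631 g.

86.63 g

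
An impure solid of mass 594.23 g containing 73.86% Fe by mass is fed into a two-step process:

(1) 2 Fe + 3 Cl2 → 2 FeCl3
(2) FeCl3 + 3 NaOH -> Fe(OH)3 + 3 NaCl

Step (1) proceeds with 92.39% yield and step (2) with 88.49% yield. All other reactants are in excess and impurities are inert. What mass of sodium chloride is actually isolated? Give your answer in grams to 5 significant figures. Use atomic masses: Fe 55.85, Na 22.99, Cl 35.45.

1126.4 g

Pure Fe = 594.23 × 0.7386 = 438.898 g.
M(Fe) = 55.85 g/mol.
M(NaCl) = 22.99 + 35.45 = 58.44 g/mol.
n(Fe) = 438.898 / 55.85 = 7.85852 mol.
Step 1 (Fe:FeCl3 = 2:2): theoretical n(FeCl3) = 7.85852 mol; at 92.39% yield, n(FeCl3) = 7.26049 mol.
Step 2 (FeCl3:NaCl = 1:3): theoretical n(NaCl) = 21.7815 mol, so theoretical mass = 21.7815 × 58.44 = 1272.91 g.
At 88.49% yield, actual mass of NaCl = 1272.91 × 0.8849 = 1126.40 g.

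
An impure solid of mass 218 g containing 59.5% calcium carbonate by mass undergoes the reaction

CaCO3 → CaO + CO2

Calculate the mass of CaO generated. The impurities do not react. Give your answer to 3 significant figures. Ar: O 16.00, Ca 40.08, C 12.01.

72.7 g

Mass of pure CaCO3 = 218 g × 0.595 = 129.7 g.
M(CaCO3) = 40.08 + 12.01 + 3(16.00) = 100.09 g/mol.
M(CaO) = 40.08 + 16.00 = 56.08 g/mol.
n(CaCO3) = 129.7 g / 100.09 g/mol = 1.296 mol.
From the equation the CaCO3:CaO mole ratio is 1:1, so n(CaO) = 1.296 × 1/1 = 1.296 mol.
Mass of CaO = 1.296 mol × 56.08 g/mol = 72.68 g.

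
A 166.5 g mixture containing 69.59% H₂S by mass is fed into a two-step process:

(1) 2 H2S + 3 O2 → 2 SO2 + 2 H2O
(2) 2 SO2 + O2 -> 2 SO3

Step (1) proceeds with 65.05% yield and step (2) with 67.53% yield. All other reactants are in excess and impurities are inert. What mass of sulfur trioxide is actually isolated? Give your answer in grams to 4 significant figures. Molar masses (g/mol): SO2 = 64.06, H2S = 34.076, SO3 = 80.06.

Pure H2S = 166.5 × 0.6959 = 115.87 g.
n(H2S) = 115.87 / 34.076 = 3.4003 mol.
Step 1 (H2S:SO2 = 2:2): theoretical n(SO2) = 3.4003 mol; at 65.05% yield, n(SO2) = 2.2119 mol.
Step 2 (SO2:SO3 = 2:2): theoretical n(SO3) = 2.2119 mol, so theoretical mass = 2.2119 × 80.06 = 177.08 g.
At 67.53% yield, actual mass of SO3 = 177.08 × 0.6753 = 119.58 g.

119.6 g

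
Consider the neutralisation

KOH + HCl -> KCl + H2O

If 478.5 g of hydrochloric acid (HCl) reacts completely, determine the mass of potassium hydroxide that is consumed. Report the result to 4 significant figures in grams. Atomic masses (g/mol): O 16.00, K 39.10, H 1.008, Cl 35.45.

736.4 g

M(HCl) = 1.008 + 35.45 = 36.458 g/mol.
M(KOH) = 39.10 + 16.00 + 1.008 = 56.108 g/mol.
n(HCl) = 478.50 g / 36.458 g/mol = 13.125 mol.
From the equation the HCl:KOH mole ratio is 1:1, so n(KOH) = 13.125 × 1/1 = 13.125 mol.
Mass of KOH = 13.125 mol × 56.108 g/mol = 736.40 g.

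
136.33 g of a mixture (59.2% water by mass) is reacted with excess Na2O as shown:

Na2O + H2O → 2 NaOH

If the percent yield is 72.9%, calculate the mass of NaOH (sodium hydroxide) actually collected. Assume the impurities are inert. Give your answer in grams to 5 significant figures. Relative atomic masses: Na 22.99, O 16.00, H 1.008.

261.25 g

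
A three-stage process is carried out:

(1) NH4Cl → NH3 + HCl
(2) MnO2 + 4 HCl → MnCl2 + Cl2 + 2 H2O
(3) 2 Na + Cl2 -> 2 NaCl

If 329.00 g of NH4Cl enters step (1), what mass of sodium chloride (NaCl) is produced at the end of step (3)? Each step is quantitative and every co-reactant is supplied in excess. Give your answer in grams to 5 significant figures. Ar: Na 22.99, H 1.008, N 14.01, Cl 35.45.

M(NH4Cl) = 14.01 + 4(1.008) + 35.45 = 53.492 g/mol.
M(NaCl) = 22.99 + 35.45 = 58.44 g/mol.
n(NH4Cl) = 329.00 / 53.492 = 6.15045 mol.
Reaction (1): NH4Cl→HCl ratio 1:1 ⇒ n(HCl) = 6.15045 mol.
Reaction (2): HCl→Cl2 ratio 4:1 ⇒ n(Cl2) = 1.53761 mol.
Reaction (3): Cl2→NaCl ratio 1:2 ⇒ n(NaCl) = 3.07523 mol.
Mass of NaCl = 3.07523 × 58.44 = 179.716 g.

179.72 g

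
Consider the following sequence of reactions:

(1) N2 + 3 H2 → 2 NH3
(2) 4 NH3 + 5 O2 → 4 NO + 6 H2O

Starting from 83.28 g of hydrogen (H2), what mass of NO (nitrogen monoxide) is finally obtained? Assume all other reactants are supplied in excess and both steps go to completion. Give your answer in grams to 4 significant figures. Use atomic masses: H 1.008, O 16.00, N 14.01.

826.5 g

M(H2) = 2(1.008) = 2.016 g/mol.
M(NO) = 14.01 + 16.00 = 30.01 g/mol.
n(H2) = 83.280 / 2.016 = 41.310 mol.
Step 1 gives a 3:2 ratio of H2 to NH3, so n(NH3) = 27.540 mol.
In step 2 the NH3:NO ratio is 4:4, so n(NO) = 27.540 mol.
Mass of NO = 27.540 × 30.01 = 826.47 g.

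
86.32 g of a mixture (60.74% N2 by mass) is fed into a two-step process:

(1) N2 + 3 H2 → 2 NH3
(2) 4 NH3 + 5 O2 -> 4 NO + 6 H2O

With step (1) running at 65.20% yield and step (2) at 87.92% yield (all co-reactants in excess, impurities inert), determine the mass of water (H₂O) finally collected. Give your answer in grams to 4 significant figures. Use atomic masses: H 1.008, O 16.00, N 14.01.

57.97 g

Pure N2 = 86.32 × 0.6074 = 52.431 g.
M(N2) = 2(14.01) = 28.02 g/mol.
M(H2O) = 2(1.008) + 16.00 = 18.016 g/mol.
n(N2) = 52.431 / 28.02 = 1.8712 mol.
Step 1 (N2:NH3 = 1:2): theoretical n(NH3) = 3.7424 mol; at 65.20% yield, n(NH3) = 2.4400 mol.
Step 2 (NH3:H2O = 4:6): theoretical n(H2O) = 3.6600 mol, so theoretical mass = 3.6600 × 18.016 = 65.939 g.
At 87.92% yield, actual mass of H2O = 65.939 × 0.8792 = 57.974 g.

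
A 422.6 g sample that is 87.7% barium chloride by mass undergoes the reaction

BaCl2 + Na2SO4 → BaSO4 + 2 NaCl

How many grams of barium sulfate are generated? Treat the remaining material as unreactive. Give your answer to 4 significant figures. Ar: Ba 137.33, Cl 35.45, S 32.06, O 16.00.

Mass of pure BaCl2 = 422.6 g × 0.877 = 370.62 g.
M(BaCl2) = 137.33 + 2(35.45) = 208.23 g/mol.
M(BaSO4) = 137.33 + 32.06 + 4(16.00) = 233.39 g/mol.
n(BaCl2) = 370.62 g / 208.23 g/mol = 1.7799 mol.
From the equation the BaCl2:BaSO4 mole ratio is 1:1, so n(BaSO4) = 1.7799 × 1/1 = 1.7799 mol.
Mass of BaSO4 = 1.7799 mol × 233.39 g/mol = 415.40 g.

415.4 g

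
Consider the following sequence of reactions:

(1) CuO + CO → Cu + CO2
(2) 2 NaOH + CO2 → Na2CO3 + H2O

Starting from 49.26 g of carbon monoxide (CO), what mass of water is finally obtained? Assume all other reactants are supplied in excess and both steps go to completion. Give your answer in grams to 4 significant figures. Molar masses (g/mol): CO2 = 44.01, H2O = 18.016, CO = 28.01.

31.68 g

n(CO) = 49.260 / 28.01 = 1.7587 mol.
Step 1 gives a 1:1 ratio of CO to CO2, so n(CO2) = 1.7587 mol.
In step 2 the CO2:H2O ratio is 1:1, so n(H2O) = 1.7587 mol.
Mass of H2O = 1.7587 × 18.016 = 31.684 g.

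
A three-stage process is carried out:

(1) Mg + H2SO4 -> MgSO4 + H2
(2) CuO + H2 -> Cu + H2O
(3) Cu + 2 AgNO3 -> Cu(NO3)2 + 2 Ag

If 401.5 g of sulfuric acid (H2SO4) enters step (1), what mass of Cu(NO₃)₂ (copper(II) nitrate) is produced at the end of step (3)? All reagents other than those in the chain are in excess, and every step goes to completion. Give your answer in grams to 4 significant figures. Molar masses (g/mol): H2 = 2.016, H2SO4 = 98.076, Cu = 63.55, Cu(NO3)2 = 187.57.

767.9 g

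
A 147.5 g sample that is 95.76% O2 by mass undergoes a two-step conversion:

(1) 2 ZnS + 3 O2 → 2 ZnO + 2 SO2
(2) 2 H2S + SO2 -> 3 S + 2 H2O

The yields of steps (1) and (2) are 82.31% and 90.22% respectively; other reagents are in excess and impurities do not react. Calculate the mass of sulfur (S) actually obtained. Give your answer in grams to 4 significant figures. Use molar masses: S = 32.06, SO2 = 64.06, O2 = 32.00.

210.2 g

Pure O2 = 147.5 × 0.9576 = 141.25 g.
n(O2) = 141.25 / 32.00 = 4.4139 mol.
Step 1 (O2:SO2 = 3:2): theoretical n(SO2) = 2.9426 mol; at 82.31% yield, n(SO2) = 2.4221 mol.
Step 2 (SO2:S = 1:3): theoretical n(S) = 7.2662 mol, so theoretical mass = 7.2662 × 32.06 = 232.96 g.
At 90.22% yield, actual mass of S = 232.96 × 0.9022 = 210.17 g.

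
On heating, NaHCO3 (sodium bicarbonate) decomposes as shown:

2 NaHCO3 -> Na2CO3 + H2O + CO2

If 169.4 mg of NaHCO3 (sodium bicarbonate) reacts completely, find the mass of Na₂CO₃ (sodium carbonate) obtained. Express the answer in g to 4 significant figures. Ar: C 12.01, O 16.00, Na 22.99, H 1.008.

0.1069 g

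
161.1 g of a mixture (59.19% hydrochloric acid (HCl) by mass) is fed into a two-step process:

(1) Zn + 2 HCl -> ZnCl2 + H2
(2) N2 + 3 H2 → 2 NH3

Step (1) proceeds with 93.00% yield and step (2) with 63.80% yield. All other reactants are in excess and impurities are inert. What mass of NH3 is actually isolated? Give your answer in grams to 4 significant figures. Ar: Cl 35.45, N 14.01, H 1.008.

Pure HCl = 161.1 × 0.5919 = 95.355 g.
M(HCl) = 1.008 + 35.45 = 36.458 g/mol.
M(NH3) = 14.01 + 3(1.008) = 17.034 g/mol.
n(HCl) = 95.355 / 36.458 = 2.6155 mol.
Step 1 (HCl:H2 = 2:1): theoretical n(H2) = 1.3077 mol; at 93.00% yield, n(H2) = 1.2162 mol.
Step 2 (H2:NH3 = 3:2): theoretical n(NH3) = 0.81080 mol, so theoretical mass = 0.81080 × 17.034 = 13.811 g.
At 63.80% yield, actual mass of NH3 = 13.811 × 0.6380 = 8.8115 g.

8.812 g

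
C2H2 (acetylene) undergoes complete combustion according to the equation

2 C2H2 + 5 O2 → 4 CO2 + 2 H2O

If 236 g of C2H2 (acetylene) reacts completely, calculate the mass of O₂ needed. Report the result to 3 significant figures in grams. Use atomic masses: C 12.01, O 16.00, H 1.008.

M(C2H2) = 2(12.01) + 2(1.008) = 26.036 g/mol.
M(O2) = 2(16.00) = 32.00 g/mol.
n(C2H2) = 236.0 g / 26.036 g/mol = 9.064 mol.
From the equation the C2H2:O2 mole ratio is 2:5, so n(O2) = 9.064 × 5/2 = 22.66 mol.
Mass of O2 = 22.66 mol × 32.00 g/mol = 725.1 g.

725 g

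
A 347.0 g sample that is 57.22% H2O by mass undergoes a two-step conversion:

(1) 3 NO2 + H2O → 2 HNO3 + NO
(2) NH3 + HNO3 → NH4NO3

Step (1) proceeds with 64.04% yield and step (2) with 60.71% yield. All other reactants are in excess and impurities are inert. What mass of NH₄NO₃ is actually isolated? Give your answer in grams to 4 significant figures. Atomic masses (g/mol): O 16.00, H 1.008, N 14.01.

686.0 g

Pure H2O = 347.0 × 0.5722 = 198.55 g.
M(H2O) = 2(1.008) + 16.00 = 18.016 g/mol.
M(NH4NO3) = 2(14.01) + 4(1.008) + 3(16.00) = 80.052 g/mol.
n(H2O) = 198.55 / 18.016 = 11.021 mol.
Step 1 (H2O:HNO3 = 1:2): theoretical n(HNO3) = 22.042 mol; at 64.04% yield, n(HNO3) = 14.116 mol.
Step 2 (HNO3:NH4NO3 = 1:1): theoretical n(NH4NO3) = 14.116 mol, so theoretical mass = 14.116 × 80.052 = 1130.0 g.
At 60.71% yield, actual mass of NH4NO3 = 1130.0 × 0.6071 = 686.01 g.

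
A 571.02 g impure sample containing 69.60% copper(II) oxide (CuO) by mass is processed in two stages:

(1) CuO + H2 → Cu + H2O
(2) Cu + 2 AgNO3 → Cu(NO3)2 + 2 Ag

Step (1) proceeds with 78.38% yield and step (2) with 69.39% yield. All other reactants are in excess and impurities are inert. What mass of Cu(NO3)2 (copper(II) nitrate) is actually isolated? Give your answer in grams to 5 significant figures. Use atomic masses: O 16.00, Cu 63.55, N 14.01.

509.67 g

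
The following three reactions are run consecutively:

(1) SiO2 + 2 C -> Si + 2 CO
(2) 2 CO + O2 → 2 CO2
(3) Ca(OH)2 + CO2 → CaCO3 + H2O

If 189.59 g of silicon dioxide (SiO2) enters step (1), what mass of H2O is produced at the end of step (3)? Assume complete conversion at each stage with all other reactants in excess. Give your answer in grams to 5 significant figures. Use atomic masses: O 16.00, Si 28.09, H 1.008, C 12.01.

M(SiO2) = 28.09 + 2(16.00) = 60.09 g/mol.
M(H2O) = 2(1.008) + 16.00 = 18.016 g/mol.
n(SiO2) = 189.59 / 60.09 = 3.15510 mol.
Reaction (1): SiO2→CO ratio 1:2 ⇒ n(CO) = 6.31020 mol.
Reaction (2): CO→CO2 ratio 2:2 ⇒ n(CO2) = 6.31020 mol.
Reaction (3): CO2→H2O ratio 1:1 ⇒ n(H2O) = 6.31020 mol.
Mass of H2O = 6.31020 × 18.016 = 113.685 g.

113.68 g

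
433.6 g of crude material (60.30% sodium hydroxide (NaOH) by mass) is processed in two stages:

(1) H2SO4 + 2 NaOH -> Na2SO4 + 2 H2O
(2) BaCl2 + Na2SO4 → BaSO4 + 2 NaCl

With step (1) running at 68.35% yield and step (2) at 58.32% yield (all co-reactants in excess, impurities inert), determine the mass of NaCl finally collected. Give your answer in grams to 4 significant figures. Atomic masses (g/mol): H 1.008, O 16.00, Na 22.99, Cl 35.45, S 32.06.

152.3 g

Pure NaOH = 433.6 × 0.6030 = 261.46 g.
M(NaOH) = 22.99 + 16.00 + 1.008 = 39.998 g/mol.
M(NaCl) = 22.99 + 35.45 = 58.44 g/mol.
n(NaOH) = 261.46 / 39.998 = 6.5368 mol.
Step 1 (NaOH:Na2SO4 = 2:1): theoretical n(Na2SO4) = 3.2684 mol; at 68.35% yield, n(Na2SO4) = 2.2340 mol.
Step 2 (Na2SO4:NaCl = 1:2): theoretical n(NaCl) = 4.4679 mol, so theoretical mass = 4.4679 × 58.44 = 261.11 g.
At 58.32% yield, actual mass of NaCl = 261.11 × 0.5832 = 152.28 g.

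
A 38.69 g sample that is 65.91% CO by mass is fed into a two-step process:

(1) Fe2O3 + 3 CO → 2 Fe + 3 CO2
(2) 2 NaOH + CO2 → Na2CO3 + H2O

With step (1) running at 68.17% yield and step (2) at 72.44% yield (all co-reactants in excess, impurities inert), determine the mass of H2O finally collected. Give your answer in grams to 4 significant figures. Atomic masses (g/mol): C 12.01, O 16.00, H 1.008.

8.100 g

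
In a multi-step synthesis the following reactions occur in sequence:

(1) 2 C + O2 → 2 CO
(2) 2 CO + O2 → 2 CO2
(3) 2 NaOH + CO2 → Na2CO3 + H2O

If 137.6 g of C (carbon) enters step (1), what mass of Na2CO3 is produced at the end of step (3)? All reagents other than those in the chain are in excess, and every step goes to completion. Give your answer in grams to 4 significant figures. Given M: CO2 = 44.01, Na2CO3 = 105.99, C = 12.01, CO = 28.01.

1214 g

n(C) = 137.6 / 12.01 = 11.457 mol.
Reaction (1): C→CO ratio 2:2 ⇒ n(CO) = 11.457 mol.
Reaction (2): CO→CO2 ratio 2:2 ⇒ n(CO2) = 11.457 mol.
Reaction (3): CO2→Na2CO3 ratio 1:1 ⇒ n(Na2CO3) = 11.457 mol.
Mass of Na2CO3 = 11.457 × 105.99 = 1214.3 g.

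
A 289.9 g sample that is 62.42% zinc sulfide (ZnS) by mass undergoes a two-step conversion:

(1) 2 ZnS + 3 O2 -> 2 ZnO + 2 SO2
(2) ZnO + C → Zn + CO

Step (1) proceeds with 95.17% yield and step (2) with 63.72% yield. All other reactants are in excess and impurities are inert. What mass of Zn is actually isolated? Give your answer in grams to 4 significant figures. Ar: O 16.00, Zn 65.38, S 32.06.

73.63 g

Pure ZnS = 289.9 × 0.6242 = 180.96 g.
M(ZnS) = 65.38 + 32.06 = 97.44 g/mol.
M(Zn) = 65.38 g/mol.
n(ZnS) = 180.96 / 97.44 = 1.8571 mol.
Step 1 (ZnS:ZnO = 2:2): theoretical n(ZnO) = 1.8571 mol; at 95.17% yield, n(ZnO) = 1.7674 mol.
Step 2 (ZnO:Zn = 1:1): theoretical n(Zn) = 1.7674 mol, so theoretical mass = 1.7674 × 65.38 = 115.55 g.
At 63.72% yield, actual mass of Zn = 115.55 × 0.6372 = 73.630 g.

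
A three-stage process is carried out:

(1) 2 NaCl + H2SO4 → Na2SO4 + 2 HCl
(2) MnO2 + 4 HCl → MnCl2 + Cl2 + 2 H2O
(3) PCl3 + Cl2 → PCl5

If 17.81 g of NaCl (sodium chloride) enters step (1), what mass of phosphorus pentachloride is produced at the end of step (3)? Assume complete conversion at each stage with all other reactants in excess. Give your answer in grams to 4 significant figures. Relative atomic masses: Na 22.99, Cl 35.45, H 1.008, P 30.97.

M(NaCl) = 22.99 + 35.45 = 58.44 g/mol.
M(PCl5) = 30.97 + 5(35.45) = 208.22 g/mol.
n(NaCl) = 17.81 / 58.44 = 0.30476 mol.
Reaction (1): NaCl→HCl ratio 2:2 ⇒ n(HCl) = 0.30476 mol.
Reaction (2): HCl→Cl2 ratio 4:1 ⇒ n(Cl2) = 0.076189 mol.
Reaction (3): Cl2→PCl5 ratio 1:1 ⇒ n(PCl5) = 0.076189 mol.
Mass of PCl5 = 0.076189 × 208.22 = 15.864 g.

15.86 g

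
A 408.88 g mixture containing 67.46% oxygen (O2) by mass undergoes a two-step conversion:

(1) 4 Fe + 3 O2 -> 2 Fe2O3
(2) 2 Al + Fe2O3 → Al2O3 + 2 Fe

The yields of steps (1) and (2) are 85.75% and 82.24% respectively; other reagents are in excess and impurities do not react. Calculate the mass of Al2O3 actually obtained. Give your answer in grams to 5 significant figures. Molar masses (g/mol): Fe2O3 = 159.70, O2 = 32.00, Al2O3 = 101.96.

413.19 g

Pure O2 = 408.88 × 0.6746 = 275.830 g.
n(O2) = 275.830 / 32.00 = 8.61970 mol.
Step 1 (O2:Fe2O3 = 3:2): theoretical n(Fe2O3) = 5.74647 mol; at 85.75% yield, n(Fe2O3) = 4.92760 mol.
Step 2 (Fe2O3:Al2O3 = 1:1): theoretical n(Al2O3) = 4.92760 mol, so theoretical mass = 4.92760 × 101.96 = 502.418 g.
At 82.24% yield, actual mass of Al2O3 = 502.418 × 0.8224 = 413.188 g.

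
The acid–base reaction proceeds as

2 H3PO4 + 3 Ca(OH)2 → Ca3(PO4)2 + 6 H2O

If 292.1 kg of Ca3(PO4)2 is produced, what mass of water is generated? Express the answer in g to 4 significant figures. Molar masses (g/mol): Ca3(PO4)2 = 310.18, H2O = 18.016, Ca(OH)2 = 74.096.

101800 g

Convert: 292.1 kg = 292100 g.
n(Ca3(PO4)2) = 292100 g / 310.18 g/mol = 941.71 mol.
From the equation the Ca3(PO4)2:H2O mole ratio is 1:6, so n(H2O) = 941.71 × 6/1 = 5650.3 mol.
Mass of H2O = 5650.3 mol × 18.016 g/mol = 101800 g.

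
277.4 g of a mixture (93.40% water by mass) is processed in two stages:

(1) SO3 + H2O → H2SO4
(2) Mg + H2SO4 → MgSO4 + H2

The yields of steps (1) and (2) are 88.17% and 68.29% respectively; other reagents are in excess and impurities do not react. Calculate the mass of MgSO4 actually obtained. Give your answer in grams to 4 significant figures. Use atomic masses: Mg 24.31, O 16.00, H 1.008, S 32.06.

1042 g

Pure H2O = 277.4 × 0.9340 = 259.09 g.
M(H2O) = 2(1.008) + 16.00 = 18.016 g/mol.
M(MgSO4) = 24.31 + 32.06 + 4(16.00) = 120.37 g/mol.
n(H2O) = 259.09 / 18.016 = 14.381 mol.
Step 1 (H2O:H2SO4 = 1:1): theoretical n(H2SO4) = 14.381 mol; at 88.17% yield, n(H2SO4) = 12.680 mol.
Step 2 (H2SO4:MgSO4 = 1:1): theoretical n(MgSO4) = 12.680 mol, so theoretical mass = 12.680 × 120.37 = 1526.3 g.
At 68.29% yield, actual mass of MgSO4 = 1526.3 × 0.6829 = 1042.3 g.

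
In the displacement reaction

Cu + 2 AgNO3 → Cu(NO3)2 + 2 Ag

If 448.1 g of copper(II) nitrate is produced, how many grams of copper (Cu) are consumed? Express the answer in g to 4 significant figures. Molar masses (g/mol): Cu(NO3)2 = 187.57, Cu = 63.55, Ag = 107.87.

n(Cu(NO3)2) = 448.10 g / 187.57 g/mol = 2.3890 mol.
From the equation the Cu(NO3)2:Cu mole ratio is 1:1, so n(Cu) = 2.3890 × 1/1 = 2.3890 mol.
Mass of Cu = 2.3890 mol × 63.55 g/mol = 151.82 g.

151.8 g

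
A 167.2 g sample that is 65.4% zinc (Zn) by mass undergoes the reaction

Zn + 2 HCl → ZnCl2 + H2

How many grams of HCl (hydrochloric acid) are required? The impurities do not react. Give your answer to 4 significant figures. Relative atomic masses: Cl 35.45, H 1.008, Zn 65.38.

122.0 g

Mass of pure Zn = 167.2 g × 0.654 = 109.35 g.
M(Zn) = 65.38 g/mol.
M(HCl) = 1.008 + 35.45 = 36.458 g/mol.
n(Zn) = 109.35 g / 65.38 g/mol = 1.6725 mol.
From the equation the Zn:HCl mole ratio is 1:2, so n(HCl) = 1.6725 × 2/1 = 3.3450 mol.
Mass of HCl = 3.3450 mol × 36.458 g/mol = 121.95 g.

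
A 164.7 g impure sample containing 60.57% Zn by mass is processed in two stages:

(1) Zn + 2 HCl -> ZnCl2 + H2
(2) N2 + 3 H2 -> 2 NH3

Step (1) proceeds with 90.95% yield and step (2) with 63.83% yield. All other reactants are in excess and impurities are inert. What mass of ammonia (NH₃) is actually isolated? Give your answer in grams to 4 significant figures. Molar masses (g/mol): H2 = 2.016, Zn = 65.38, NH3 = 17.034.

Pure Zn = 164.7 × 0.6057 = 99.759 g.
n(Zn) = 99.759 / 65.38 = 1.5258 mol.
Step 1 (Zn:H2 = 1:1): theoretical n(H2) = 1.5258 mol; at 90.95% yield, n(H2) = 1.3877 mol.
Step 2 (H2:NH3 = 3:2): theoretical n(NH3) = 0.92516 mol, so theoretical mass = 0.92516 × 17.034 = 15.759 g.
At 63.83% yield, actual mass of NH3 = 15.759 × 0.6383 = 10.059 g.

10.06 g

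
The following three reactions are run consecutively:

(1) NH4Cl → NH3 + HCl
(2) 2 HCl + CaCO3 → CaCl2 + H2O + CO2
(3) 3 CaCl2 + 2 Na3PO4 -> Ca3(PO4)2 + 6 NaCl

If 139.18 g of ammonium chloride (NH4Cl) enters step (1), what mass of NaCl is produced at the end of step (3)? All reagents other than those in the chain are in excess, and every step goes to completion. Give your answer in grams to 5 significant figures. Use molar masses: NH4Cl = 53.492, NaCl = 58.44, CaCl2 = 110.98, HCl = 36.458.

152.05 g

n(NH4Cl) = 139.18 / 53.492 = 2.60188 mol.
Reaction (1): NH4Cl→HCl ratio 1:1 ⇒ n(HCl) = 2.60188 mol.
Reaction (2): HCl→CaCl2 ratio 2:1 ⇒ n(CaCl2) = 1.30094 mol.
Reaction (3): CaCl2→NaCl ratio 3:6 ⇒ n(NaCl) = 2.60188 mol.
Mass of NaCl = 2.60188 × 58.44 = 152.054 g.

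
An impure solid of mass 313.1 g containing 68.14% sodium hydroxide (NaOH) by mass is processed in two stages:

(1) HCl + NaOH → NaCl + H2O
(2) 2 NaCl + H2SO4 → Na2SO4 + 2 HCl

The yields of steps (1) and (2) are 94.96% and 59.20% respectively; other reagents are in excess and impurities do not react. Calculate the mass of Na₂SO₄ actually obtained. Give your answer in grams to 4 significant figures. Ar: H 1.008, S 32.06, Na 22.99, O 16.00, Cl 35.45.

213.0 g

Pure NaOH = 313.1 × 0.6814 = 213.35 g.
M(NaOH) = 22.99 + 16.00 + 1.008 = 39.998 g/mol.
M(Na2SO4) = 2(22.99) + 32.06 + 4(16.00) = 142.04 g/mol.
n(NaOH) = 213.35 / 39.998 = 5.3339 mol.
Step 1 (NaOH:NaCl = 1:1): theoretical n(NaCl) = 5.3339 mol; at 94.96% yield, n(NaCl) = 5.0651 mol.
Step 2 (NaCl:Na2SO4 = 2:1): theoretical n(Na2SO4) = 2.5325 mol, so theoretical mass = 2.5325 × 142.04 = 359.72 g.
At 59.20% yield, actual mass of Na2SO4 = 359.72 × 0.5920 = 212.96 g.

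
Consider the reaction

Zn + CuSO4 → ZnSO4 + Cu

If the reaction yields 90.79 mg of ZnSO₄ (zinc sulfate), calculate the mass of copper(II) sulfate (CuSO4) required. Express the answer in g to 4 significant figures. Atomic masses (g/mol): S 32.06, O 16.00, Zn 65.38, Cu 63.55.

0.08976 g

M(ZnSO4) = 65.38 + 32.06 + 4(16.00) = 161.44 g/mol.
M(CuSO4) = 63.55 + 32.06 + 4(16.00) = 159.61 g/mol.
Convert: 90.79 mg = 0.090790 g.
n(ZnSO4) = 0.090790 g / 161.44 g/mol = 0.00056238 mol.
From the equation the ZnSO4:CuSO4 mole ratio is 1:1, so n(CuSO4) = 0.00056238 × 1/1 = 0.00056238 mol.
Mass of CuSO4 = 0.00056238 mol × 159.61 g/mol = 0.089761 g.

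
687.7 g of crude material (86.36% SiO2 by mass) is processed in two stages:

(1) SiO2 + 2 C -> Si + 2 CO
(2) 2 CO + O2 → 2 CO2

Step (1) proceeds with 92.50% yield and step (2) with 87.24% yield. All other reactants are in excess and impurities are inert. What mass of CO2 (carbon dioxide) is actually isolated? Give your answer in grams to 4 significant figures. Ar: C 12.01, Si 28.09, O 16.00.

Pure SiO2 = 687.7 × 0.8636 = 593.90 g.
M(SiO2) = 28.09 + 2(16.00) = 60.09 g/mol.
M(CO2) = 12.01 + 2(16.00) = 44.01 g/mol.
n(SiO2) = 593.90 / 60.09 = 9.8835 mol.
Step 1 (SiO2:CO = 1:2): theoretical n(CO) = 19.767 mol; at 92.50% yield, n(CO) = 18.284 mol.
Step 2 (CO:CO2 = 2:2): theoretical n(CO2) = 18.284 mol, so theoretical mass = 18.284 × 44.01 = 804.70 g.
At 87.24% yield, actual mass of CO2 = 804.70 × 0.8724 = 702.02 g.

702.0 g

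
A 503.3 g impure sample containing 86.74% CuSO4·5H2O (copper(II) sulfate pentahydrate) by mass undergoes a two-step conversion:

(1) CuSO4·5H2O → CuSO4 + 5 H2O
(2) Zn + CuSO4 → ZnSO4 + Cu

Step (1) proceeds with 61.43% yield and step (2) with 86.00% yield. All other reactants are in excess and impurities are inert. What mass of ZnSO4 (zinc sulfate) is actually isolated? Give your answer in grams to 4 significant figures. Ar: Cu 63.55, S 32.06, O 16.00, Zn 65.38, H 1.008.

149.1 g

Pure CuSO4·5H2O = 503.3 × 0.8674 = 436.56 g.
M(CuSO4·5H2O) = 63.55 + 32.06 + 9(16.00) + 10(1.008) = 249.69 g/mol.
M(ZnSO4) = 65.38 + 32.06 + 4(16.00) = 161.44 g/mol.
n(CuSO4·5H2O) = 436.56 / 249.69 = 1.7484 mol.
Step 1 (CuSO4·5H2O:CuSO4 = 1:1): theoretical n(CuSO4) = 1.7484 mol; at 61.43% yield, n(CuSO4) = 1.0741 mol.
Step 2 (CuSO4:ZnSO4 = 1:1): theoretical n(ZnSO4) = 1.0741 mol, so theoretical mass = 1.0741 × 161.44 = 173.40 g.
At 86.00% yield, actual mass of ZnSO4 = 173.40 × 0.8600 = 149.12 g.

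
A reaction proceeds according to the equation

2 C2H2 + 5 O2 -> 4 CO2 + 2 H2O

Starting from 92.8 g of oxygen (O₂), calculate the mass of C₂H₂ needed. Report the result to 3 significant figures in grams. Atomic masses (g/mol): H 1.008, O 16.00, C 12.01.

30.2 g

M(O2) = 2(16.00) = 32.00 g/mol.
M(C2H2) = 2(12.01) + 2(1.008) = 26.036 g/mol.
n(O2) = 92.80 g / 32.00 g/mol = 2.900 mol.
From the equation the O2:C2H2 mole ratio is 5:2, so n(C2H2) = 2.900 × 2/5 = 1.160 mol.
Mass of C2H2 = 1.160 mol × 26.036 g/mol = 30.20 g.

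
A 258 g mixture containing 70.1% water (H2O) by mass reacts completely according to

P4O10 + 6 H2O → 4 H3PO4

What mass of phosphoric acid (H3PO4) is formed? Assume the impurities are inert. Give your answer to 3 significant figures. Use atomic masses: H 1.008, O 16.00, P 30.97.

656 g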